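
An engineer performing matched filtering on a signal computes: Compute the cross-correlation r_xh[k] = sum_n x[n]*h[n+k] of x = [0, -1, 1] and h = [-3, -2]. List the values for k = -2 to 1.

Both sequences indexed from 0 and zero outside their support.
Lags with overlap: k = -2 to 1.
  r_xh[-2] = x[2]*h[0] = -3
  r_xh[-1] = x[1]*h[0] + x[2]*h[1] = 1
  r_xh[0] = x[0]*h[0] + x[1]*h[1] = 2
  r_xh[1] = x[0]*h[1] = 0
r_xh = [-3, 1, 2, 0] (for k = -2, ..., 1)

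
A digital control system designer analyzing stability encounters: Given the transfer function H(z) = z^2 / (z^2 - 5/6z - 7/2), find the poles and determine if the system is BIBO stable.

Poles are roots of the denominator: z^2 - 5/6z - 7/2 = 0.
Quadratic formula: z = [-(-5/6) +/- sqrt((-5/6)^2 - 4*(-7/2))] / 2
Discriminant = 25/36 + 14 = 529/36; sqrt = 23/6.
z = (5/6 +/- 23/6) / 2 => z = 7/3 or z = -3/2.
|p1| = 7/3, |p2| = 3/2.
For BIBO stability, all poles must lie inside the unit circle (|p| < 1).
System is UNSTABLE since at least one |p| >= 1.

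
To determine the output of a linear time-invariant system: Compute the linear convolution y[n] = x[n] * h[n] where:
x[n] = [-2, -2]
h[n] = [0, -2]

y[n] = sum_k x[k]*h[n-k]. Output length = len(x) + len(h) - 1 = 2 + 2 - 1 = 3.
y[0] = -2*0 = 0
y[1] = -2*0 + -2*-2 = 4
y[2] = -2*-2 = 4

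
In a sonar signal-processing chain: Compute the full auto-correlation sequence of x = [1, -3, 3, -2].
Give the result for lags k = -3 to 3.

r_xx[k] = sum_m x[m]*x[m+k], indexed from 0, for k = -3 to 3:
  r_xx[-3] = x[3]*x[0] = -2
  r_xx[-2] = x[2]*x[0] + x[3]*x[1] = 9
  r_xx[-1] = x[1]*x[0] + x[2]*x[1] + x[3]*x[2] = -18
  r_xx[0] = x[0]*x[0] + x[1]*x[1] + x[2]*x[2] + x[3]*x[3] = 23
  r_xx[1] = x[0]*x[1] + x[1]*x[2] + x[2]*x[3] = -18
  r_xx[2] = x[0]*x[2] + x[1]*x[3] = 9
  r_xx[3] = x[0]*x[3] = -2
r_xx = [-2, 9, -18, 23, -18, 9, -2]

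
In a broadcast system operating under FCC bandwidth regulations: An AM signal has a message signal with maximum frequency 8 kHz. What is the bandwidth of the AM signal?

In AM (double-sideband), the bandwidth is twice the message frequency.
BW = 2 * f_m = 2 * 8 kHz = 16 kHz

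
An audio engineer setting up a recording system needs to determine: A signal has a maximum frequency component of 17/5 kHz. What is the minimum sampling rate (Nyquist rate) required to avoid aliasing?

By the Nyquist-Shannon sampling theorem,
the minimum sampling rate (Nyquist rate) must be at least 2 * f_max.
Nyquist rate = 2 * 17/5 kHz = 34/5 kHz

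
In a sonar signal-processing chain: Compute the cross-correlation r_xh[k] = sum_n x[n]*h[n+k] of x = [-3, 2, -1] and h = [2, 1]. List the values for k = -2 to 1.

Both sequences indexed from 0 and zero outside their support.
Lags with overlap: k = -2 to 1.
  r_xh[-2] = x[2]*h[0] = -2
  r_xh[-1] = x[1]*h[0] + x[2]*h[1] = 3
  r_xh[0] = x[0]*h[0] + x[1]*h[1] = -4
  r_xh[1] = x[0]*h[1] = -3
r_xh = [-2, 3, -4, -3] (for k = -2, ..., 1)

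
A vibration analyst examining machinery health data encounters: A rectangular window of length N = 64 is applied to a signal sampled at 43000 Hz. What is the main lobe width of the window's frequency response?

For a rectangular window of length N,
the main lobe width in frequency is 2*f_s/N.
= 2*43000/64 = 5375/4 Hz
This determines the minimum frequency separation for resolving two sinusoids.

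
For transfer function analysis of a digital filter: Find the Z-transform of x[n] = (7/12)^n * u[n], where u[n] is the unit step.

The Z-transform of a^n * u[n] is z/(z-a) for |z| > |a|.
Here a = 7/12, so X(z) = z/(z - (7/12)) = 12z/(12z - 7)
ROC: |z| > 7/12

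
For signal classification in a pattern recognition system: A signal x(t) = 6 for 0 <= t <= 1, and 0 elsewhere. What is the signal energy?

Energy = integral of |x(t)|^2 dt over the signal duration
= 6^2 * 1 = 36 * 1 = 36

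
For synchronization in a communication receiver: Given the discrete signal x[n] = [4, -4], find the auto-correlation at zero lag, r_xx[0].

The auto-correlation at zero lag r_xx[0] equals the signal energy.
r_xx[0] = sum of x[n]^2 = 4^2 + (-4)^2
= 16 + 16 = 32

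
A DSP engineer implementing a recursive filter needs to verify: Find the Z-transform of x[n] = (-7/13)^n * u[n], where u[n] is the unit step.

The Z-transform of a^n * u[n] is z/(z-a) for |z| > |a|.
Here a = -7/13, so X(z) = z/(z - (-7/13)) = 13z/(13z + 7)
ROC: |z| > 7/13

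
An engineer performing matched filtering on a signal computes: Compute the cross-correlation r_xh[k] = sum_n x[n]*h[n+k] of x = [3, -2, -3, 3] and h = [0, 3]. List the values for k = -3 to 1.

Both sequences indexed from 0 and zero outside their support.
Lags with overlap: k = -3 to 1.
  r_xh[-3] = x[3]*h[0] = 0
  r_xh[-2] = x[2]*h[0] + x[3]*h[1] = 9
  r_xh[-1] = x[1]*h[0] + x[2]*h[1] = -9
  r_xh[0] = x[0]*h[0] + x[1]*h[1] = -6
  r_xh[1] = x[0]*h[1] = 9
r_xh = [0, 9, -9, -6, 9] (for k = -3, ..., 1)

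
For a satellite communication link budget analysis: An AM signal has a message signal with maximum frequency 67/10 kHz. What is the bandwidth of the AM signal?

In AM (double-sideband), the bandwidth is twice the message frequency.
BW = 2 * f_m = 2 * 67/10 kHz = 67/5 kHz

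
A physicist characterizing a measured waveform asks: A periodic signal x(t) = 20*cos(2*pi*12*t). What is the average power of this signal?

Average power of A*cos(wt) is A^2/2.
P = 20^2 / 2 = 400/2 = 200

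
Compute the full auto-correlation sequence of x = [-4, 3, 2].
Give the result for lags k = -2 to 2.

r_xx[k] = sum_m x[m]*x[m+k], indexed from 0, for k = -2 to 2:
  r_xx[-2] = x[2]*x[0] = -8
  r_xx[-1] = x[1]*x[0] + x[2]*x[1] = -6
  r_xx[0] = x[0]*x[0] + x[1]*x[1] + x[2]*x[2] = 29
  r_xx[1] = x[0]*x[1] + x[1]*x[2] = -6
  r_xx[2] = x[0]*x[2] = -8
r_xx = [-8, -6, 29, -6, -8]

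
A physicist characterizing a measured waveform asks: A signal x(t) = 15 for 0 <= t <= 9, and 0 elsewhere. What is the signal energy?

Energy = integral of |x(t)|^2 dt over the signal duration
= 15^2 * 9 = 225 * 9 = 2025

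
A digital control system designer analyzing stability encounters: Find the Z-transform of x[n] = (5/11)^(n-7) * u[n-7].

Time-shifting property: if X(z) = Z{x[n]}, then Z{x[n-d]} = z^(-d) * X(z)
X(z) = z/(z - 5/11) for x[n] = (5/11)^n * u[n]
Z{x[n-7]} = z^(-7) * z/(z - 5/11) = z^(-6)/(z - 5/11)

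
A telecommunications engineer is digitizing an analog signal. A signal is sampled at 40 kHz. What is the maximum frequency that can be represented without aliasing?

The maximum frequency that can be represented without aliasing
is the Nyquist frequency: f_max = f_s / 2 = 40 kHz / 2 = 20 kHz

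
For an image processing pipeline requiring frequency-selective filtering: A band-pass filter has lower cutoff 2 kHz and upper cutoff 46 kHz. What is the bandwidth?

Bandwidth = f_high - f_low
= 46 kHz - 2 kHz = 44 kHz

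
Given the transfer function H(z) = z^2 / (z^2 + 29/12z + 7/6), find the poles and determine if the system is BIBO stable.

Poles are roots of the denominator: z^2 + 29/12z + 7/6 = 0.
Quadratic formula: z = [-(29/12) +/- sqrt((29/12)^2 - 4*(7/6))] / 2
Discriminant = 841/144 - 14/3 = 169/144; sqrt = 13/12.
z = (-29/12 +/- 13/12) / 2 => z = -2/3 or z = -7/4.
|p1| = 7/4, |p2| = 2/3.
For BIBO stability, all poles must lie inside the unit circle (|p| < 1).
System is UNSTABLE since at least one |p| >= 1.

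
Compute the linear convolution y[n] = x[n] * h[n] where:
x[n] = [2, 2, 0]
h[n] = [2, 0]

y[n] = sum_k x[k]*h[n-k]. Output length = len(x) + len(h) - 1 = 3 + 2 - 1 = 4.
y[0] = 2*2 = 4
y[1] = 2*2 + 2*0 = 4
y[2] = 0*2 + 2*0 = 0
y[3] = 0*0 = 0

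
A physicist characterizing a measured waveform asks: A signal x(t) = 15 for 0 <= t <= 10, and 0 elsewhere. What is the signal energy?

Energy = integral of |x(t)|^2 dt over the signal duration
= 15^2 * 10 = 225 * 10 = 2250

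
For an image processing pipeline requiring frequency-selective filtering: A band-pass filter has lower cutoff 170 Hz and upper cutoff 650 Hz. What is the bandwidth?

Bandwidth = f_high - f_low
= 650 Hz - 170 Hz = 480 Hz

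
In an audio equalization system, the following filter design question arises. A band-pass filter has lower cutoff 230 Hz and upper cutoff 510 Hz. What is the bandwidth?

Bandwidth = f_high - f_low
= 510 Hz - 230 Hz = 280 Hz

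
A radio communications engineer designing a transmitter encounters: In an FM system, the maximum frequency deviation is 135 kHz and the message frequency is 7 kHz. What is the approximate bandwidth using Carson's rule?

Carson's rule: BW = 2*(delta_f + f_m)
= 2*(135 + 7) kHz = 284 kHz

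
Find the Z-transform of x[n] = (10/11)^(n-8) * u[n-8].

Time-shifting property: if X(z) = Z{x[n]}, then Z{x[n-d]} = z^(-d) * X(z)
X(z) = z/(z - 10/11) for x[n] = (10/11)^n * u[n]
Z{x[n-8]} = z^(-8) * z/(z - 10/11) = z^(-7)/(z - 10/11)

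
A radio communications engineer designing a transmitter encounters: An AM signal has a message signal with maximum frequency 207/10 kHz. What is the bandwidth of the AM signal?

In AM (double-sideband), the bandwidth is twice the message frequency.
BW = 2 * f_m = 2 * 207/10 kHz = 207/5 kHz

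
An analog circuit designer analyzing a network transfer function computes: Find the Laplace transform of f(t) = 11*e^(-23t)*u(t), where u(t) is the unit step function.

Standard Laplace transform pair:
e^(-at)*u(t) <-> 1/(s+a)
With a = 23: L{11*e^(-23t)*u(t)} = 11/(s+23), ROC: Re(s) > -23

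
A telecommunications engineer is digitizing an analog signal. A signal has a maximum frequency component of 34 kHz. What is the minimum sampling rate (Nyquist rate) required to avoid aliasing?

By the Nyquist-Shannon sampling theorem,
the minimum sampling rate (Nyquist rate) must be at least 2 * f_max.
Nyquist rate = 2 * 34 kHz = 68 kHz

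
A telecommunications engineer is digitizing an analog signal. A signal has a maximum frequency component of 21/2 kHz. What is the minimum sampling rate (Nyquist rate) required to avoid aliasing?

By the Nyquist-Shannon sampling theorem,
the minimum sampling rate (Nyquist rate) must be at least 2 * f_max.
Nyquist rate = 2 * 21/2 kHz = 21 kHz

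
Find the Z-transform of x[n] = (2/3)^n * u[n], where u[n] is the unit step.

The Z-transform of a^n * u[n] is z/(z-a) for |z| > |a|.
Here a = 2/3, so X(z) = z/(z - (2/3)) = 3z/(3z - 2)
ROC: |z| > 2/3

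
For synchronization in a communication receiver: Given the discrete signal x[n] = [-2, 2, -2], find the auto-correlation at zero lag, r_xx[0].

The auto-correlation at zero lag r_xx[0] equals the signal energy.
r_xx[0] = sum of x[n]^2 = (-2)^2 + 2^2 + (-2)^2
= 4 + 4 + 4 = 12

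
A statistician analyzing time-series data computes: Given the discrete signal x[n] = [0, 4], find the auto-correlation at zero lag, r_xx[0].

The auto-correlation at zero lag r_xx[0] equals the signal energy.
r_xx[0] = sum of x[n]^2 = 0^2 + 4^2
= 0 + 16 = 16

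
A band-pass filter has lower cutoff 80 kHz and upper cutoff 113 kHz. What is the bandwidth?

Bandwidth = f_high - f_low
= 113 kHz - 80 kHz = 33 kHz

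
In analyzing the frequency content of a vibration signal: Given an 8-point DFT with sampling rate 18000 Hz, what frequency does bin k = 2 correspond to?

The frequency of DFT bin k is: f_k = k * f_s / N
f_2 = 2 * 18000 / 8 = 4500 Hz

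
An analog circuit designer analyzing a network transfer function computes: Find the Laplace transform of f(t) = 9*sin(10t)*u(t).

Standard pair: sin(wt)*u(t) <-> w/(s^2+w^2)
With w = 10: L{9*sin(10t)*u(t)} = 90/(s^2+100)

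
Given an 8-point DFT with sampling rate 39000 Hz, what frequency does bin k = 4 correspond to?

The frequency of DFT bin k is: f_k = k * f_s / N
f_4 = 4 * 39000 / 8 = 19500 Hz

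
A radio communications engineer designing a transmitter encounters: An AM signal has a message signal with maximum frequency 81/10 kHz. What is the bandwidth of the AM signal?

In AM (double-sideband), the bandwidth is twice the message frequency.
BW = 2 * f_m = 2 * 81/10 kHz = 81/5 kHz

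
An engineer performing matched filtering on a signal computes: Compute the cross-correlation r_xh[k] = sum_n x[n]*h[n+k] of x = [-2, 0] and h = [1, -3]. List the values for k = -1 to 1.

Both sequences indexed from 0 and zero outside their support.
Lags with overlap: k = -1 to 1.
  r_xh[-1] = x[1]*h[0] = 0
  r_xh[0] = x[0]*h[0] + x[1]*h[1] = -2
  r_xh[1] = x[0]*h[1] = 6
r_xh = [0, -2, 6] (for k = -1, ..., 1)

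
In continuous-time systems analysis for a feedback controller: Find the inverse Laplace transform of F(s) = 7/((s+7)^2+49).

Standard pair: w/((s+a)^2+w^2) <-> e^(-at)*sin(wt)*u(t)
With a=7, w=7: f(t) = e^(-7t)*sin(7t)*u(t)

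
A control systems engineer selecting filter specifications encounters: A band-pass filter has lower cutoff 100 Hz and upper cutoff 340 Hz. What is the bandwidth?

Bandwidth = f_high - f_low
= 340 Hz - 100 Hz = 240 Hz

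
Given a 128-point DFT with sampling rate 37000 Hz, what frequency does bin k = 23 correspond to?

The frequency of DFT bin k is: f_k = k * f_s / N
f_23 = 23 * 37000 / 128 = 106375/16 Hz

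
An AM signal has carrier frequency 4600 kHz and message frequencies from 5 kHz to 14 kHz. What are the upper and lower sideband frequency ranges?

Upper sideband (USB) = fc + [fm_low, fm_high] = 4600 + [5, 14] = [4605, 4614] kHz
Lower sideband (LSB) = fc - [fm_high, fm_low] = 4600 - [14, 5] = [4586, 4595] kHz
Total occupied spectrum: 4586 kHz to 4614 kHz (plus carrier at 4600 kHz)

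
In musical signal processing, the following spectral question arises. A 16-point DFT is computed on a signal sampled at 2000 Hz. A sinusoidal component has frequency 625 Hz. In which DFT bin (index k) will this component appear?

DFT frequency resolution = f_s/N = 2000/16 = 125 Hz
Bin index k = f_signal / resolution = 625 / 125 = 5
The signal frequency 625 Hz falls in DFT bin k = 5.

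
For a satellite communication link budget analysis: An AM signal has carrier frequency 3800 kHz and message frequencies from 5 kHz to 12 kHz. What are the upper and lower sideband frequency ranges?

Upper sideband (USB) = fc + [fm_low, fm_high] = 3800 + [5, 12] = [3805, 3812] kHz
Lower sideband (LSB) = fc - [fm_high, fm_low] = 3800 - [12, 5] = [3788, 3795] kHz
Total occupied spectrum: 3788 kHz to 3812 kHz (plus carrier at 3800 kHz)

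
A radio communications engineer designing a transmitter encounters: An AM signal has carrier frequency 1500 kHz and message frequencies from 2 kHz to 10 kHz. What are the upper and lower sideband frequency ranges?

Upper sideband (USB) = fc + [fm_low, fm_high] = 1500 + [2, 10] = [1502, 1510] kHz
Lower sideband (LSB) = fc - [fm_high, fm_low] = 1500 - [10, 2] = [1490, 1498] kHz
Total occupied spectrum: 1490 kHz to 1510 kHz (plus carrier at 1500 kHz)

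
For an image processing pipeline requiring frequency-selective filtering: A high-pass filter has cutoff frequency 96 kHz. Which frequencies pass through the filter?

A high-pass filter passes all frequencies above the cutoff frequency 96 kHz and attenuates lower frequencies.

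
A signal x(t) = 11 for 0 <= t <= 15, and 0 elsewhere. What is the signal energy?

Energy = integral of |x(t)|^2 dt over the signal duration
= 11^2 * 15 = 121 * 15 = 1815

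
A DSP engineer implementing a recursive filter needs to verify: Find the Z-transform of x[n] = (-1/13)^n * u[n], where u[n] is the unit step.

The Z-transform of a^n * u[n] is z/(z-a) for |z| > |a|.
Here a = -1/13, so X(z) = z/(z - (-1/13)) = 13z/(13z + 1)
ROC: |z| > 1/13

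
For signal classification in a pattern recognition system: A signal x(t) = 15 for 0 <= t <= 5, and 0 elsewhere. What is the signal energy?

Energy = integral of |x(t)|^2 dt over the signal duration
= 15^2 * 5 = 225 * 5 = 1125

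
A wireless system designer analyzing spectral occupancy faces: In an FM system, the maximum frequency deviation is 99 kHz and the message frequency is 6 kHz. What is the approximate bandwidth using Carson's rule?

Carson's rule: BW = 2*(delta_f + f_m)
= 2*(99 + 6) kHz = 210 kHz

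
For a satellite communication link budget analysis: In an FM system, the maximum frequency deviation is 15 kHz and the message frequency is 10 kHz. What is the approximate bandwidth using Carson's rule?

Carson's rule: BW = 2*(delta_f + f_m)
= 2*(15 + 10) kHz = 50 kHz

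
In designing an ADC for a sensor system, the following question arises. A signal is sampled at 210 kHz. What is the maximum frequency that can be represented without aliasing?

The maximum frequency that can be represented without aliasing
is the Nyquist frequency: f_max = f_s / 2 = 210 kHz / 2 = 105 kHz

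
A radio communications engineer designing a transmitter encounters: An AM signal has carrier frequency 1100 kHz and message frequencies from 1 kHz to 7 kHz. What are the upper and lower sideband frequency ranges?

Upper sideband (USB) = fc + [fm_low, fm_high] = 1100 + [1, 7] = [1101, 1107] kHz
Lower sideband (LSB) = fc - [fm_high, fm_low] = 1100 - [7, 1] = [1093, 1099] kHz
Total occupied spectrum: 1093 kHz to 1107 kHz (plus carrier at 1100 kHz)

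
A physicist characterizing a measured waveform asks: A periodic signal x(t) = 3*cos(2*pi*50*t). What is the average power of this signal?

Average power of A*cos(wt) is A^2/2.
P = 3^2 / 2 = 9/2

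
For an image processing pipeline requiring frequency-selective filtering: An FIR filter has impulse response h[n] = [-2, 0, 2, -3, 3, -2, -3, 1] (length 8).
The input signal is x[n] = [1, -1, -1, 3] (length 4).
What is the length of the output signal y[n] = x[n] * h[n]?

For linear convolution, the output length is:
len(y) = len(x) + len(h) - 1 = 4 + 8 - 1 = 11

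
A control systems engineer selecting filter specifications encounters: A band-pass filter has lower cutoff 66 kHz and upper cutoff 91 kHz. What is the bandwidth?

Bandwidth = f_high - f_low
= 91 kHz - 66 kHz = 25 kHz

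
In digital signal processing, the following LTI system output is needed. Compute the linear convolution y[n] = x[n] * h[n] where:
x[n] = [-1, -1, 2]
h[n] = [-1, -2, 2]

y[n] = sum_k x[k]*h[n-k]. Output length = len(x) + len(h) - 1 = 3 + 3 - 1 = 5.
y[0] = -1*-1 = 1
y[1] = -1*-1 + -1*-2 = 3
y[2] = 2*-1 + -1*-2 + -1*2 = -2
y[3] = 2*-2 + -1*2 = -6
y[4] = 2*2 = 4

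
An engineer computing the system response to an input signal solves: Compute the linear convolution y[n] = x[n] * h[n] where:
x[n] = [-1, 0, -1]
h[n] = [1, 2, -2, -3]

y[n] = sum_k x[k]*h[n-k]. Output length = len(x) + len(h) - 1 = 3 + 4 - 1 = 6.
y[0] = -1*1 = -1
y[1] = 0*1 + -1*2 = -2
y[2] = -1*1 + 0*2 + -1*-2 = 1
y[3] = -1*2 + 0*-2 + -1*-3 = 1
y[4] = -1*-2 + 0*-3 = 2
y[5] = -1*-3 = 3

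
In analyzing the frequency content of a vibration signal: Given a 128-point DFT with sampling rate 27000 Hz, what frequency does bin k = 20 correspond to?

The frequency of DFT bin k is: f_k = k * f_s / N
f_20 = 20 * 27000 / 128 = 16875/4 Hz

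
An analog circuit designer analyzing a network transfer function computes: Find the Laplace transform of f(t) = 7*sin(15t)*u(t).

Standard pair: sin(wt)*u(t) <-> w/(s^2+w^2)
With w = 15: L{7*sin(15t)*u(t)} = 105/(s^2+225)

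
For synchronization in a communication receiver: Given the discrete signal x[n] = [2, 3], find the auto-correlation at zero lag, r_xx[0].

The auto-correlation at zero lag r_xx[0] equals the signal energy.
r_xx[0] = sum of x[n]^2 = 2^2 + 3^2
= 4 + 9 = 13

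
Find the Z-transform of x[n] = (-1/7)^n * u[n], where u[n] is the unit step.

The Z-transform of a^n * u[n] is z/(z-a) for |z| > |a|.
Here a = -1/7, so X(z) = z/(z - (-1/7)) = 7z/(7z + 1)
ROC: |z| > 1/7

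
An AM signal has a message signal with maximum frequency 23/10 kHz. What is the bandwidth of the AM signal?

In AM (double-sideband), the bandwidth is twice the message frequency.
BW = 2 * f_m = 2 * 23/10 kHz = 23/5 kHz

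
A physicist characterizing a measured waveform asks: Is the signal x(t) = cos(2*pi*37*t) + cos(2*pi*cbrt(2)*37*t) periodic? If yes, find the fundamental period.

f1 = 37 Hz, f2 = 37*cbrt(2) Hz
Ratio f2/f1 = cbrt(2), which is irrational.
Since the frequency ratio is irrational, no common period exists.
The signal is not periodic.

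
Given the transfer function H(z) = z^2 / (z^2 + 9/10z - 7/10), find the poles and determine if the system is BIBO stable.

Poles are roots of the denominator: z^2 + 9/10z - 7/10 = 0.
Quadratic formula: z = [-(9/10) +/- sqrt((9/10)^2 - 4*(-7/10))] / 2
Discriminant = 81/100 + 14/5 = 361/100; sqrt = 19/10.
z = (-9/10 +/- 19/10) / 2 => z = 1/2 or z = -7/5.
|p1| = 7/5, |p2| = 1/2.
For BIBO stability, all poles must lie inside the unit circle (|p| < 1).
System is UNSTABLE since at least one |p| >= 1.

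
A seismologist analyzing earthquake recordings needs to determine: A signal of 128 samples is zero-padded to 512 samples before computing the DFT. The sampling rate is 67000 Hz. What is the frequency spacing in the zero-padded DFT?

Original DFT: N = 128, resolution = f_s/N = 67000/128 = 8375/16 Hz
Zero-padded DFT: N = 512, resolution = f_s/N = 67000/512 = 8375/64 Hz
Zero-padding interpolates the spectrum (finer frequency grid)
but does NOT improve the true spectral resolution (ability to resolve close frequencies).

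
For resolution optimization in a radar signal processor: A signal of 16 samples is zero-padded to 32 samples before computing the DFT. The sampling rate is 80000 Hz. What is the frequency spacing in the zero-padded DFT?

Original DFT: N = 16, resolution = f_s/N = 80000/16 = 5000 Hz
Zero-padded DFT: N = 32, resolution = f_s/N = 80000/32 = 2500 Hz
Zero-padding interpolates the spectrum (finer frequency grid)
but does NOT improve the true spectral resolution (ability to resolve close frequencies).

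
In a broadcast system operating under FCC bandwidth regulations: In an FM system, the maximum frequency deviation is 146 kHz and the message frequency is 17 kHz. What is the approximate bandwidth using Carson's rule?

Carson's rule: BW = 2*(delta_f + f_m)
= 2*(146 + 17) kHz = 326 kHz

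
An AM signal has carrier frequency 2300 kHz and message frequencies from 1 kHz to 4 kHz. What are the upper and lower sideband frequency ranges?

Upper sideband (USB) = fc + [fm_low, fm_high] = 2300 + [1, 4] = [2301, 2304] kHz
Lower sideband (LSB) = fc - [fm_high, fm_low] = 2300 - [4, 1] = [2296, 2299] kHz
Total occupied spectrum: 2296 kHz to 2304 kHz (plus carrier at 2300 kHz)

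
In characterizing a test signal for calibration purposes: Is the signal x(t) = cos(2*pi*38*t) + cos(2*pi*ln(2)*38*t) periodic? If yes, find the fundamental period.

f1 = 38 Hz, f2 = 38*ln(2) Hz
Ratio f2/f1 = ln(2), which is irrational.
Since the frequency ratio is irrational, no common period exists.
The signal is not periodic.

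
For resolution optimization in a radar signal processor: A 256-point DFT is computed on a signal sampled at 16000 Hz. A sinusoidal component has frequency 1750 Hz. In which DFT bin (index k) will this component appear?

DFT frequency resolution = f_s/N = 16000/256 = 125/2 Hz
Bin index k = f_signal / resolution = 1750 / 125/2 = 28
The signal frequency 1750 Hz falls in DFT bin k = 28.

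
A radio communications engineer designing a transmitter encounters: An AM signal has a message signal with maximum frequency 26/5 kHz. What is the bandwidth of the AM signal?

In AM (double-sideband), the bandwidth is twice the message frequency.
BW = 2 * f_m = 2 * 26/5 kHz = 52/5 kHz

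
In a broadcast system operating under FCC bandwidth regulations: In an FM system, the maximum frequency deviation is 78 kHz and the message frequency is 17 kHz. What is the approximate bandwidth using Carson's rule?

Carson's rule: BW = 2*(delta_f + f_m)
= 2*(78 + 17) kHz = 190 kHz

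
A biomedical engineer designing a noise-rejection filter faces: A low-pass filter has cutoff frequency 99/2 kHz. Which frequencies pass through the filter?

A low-pass filter passes all frequencies below the cutoff frequency 99/2 kHz and attenuates higher frequencies.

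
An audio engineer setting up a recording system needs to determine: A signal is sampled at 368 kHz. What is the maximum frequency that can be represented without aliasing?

The maximum frequency that can be represented without aliasing
is the Nyquist frequency: f_max = f_s / 2 = 368 kHz / 2 = 184 kHz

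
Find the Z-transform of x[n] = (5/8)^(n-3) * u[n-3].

Time-shifting property: if X(z) = Z{x[n]}, then Z{x[n-d]} = z^(-d) * X(z)
X(z) = z/(z - 5/8) for x[n] = (5/8)^n * u[n]
Z{x[n-3]} = z^(-3) * z/(z - 5/8) = z^(-2)/(z - 5/8)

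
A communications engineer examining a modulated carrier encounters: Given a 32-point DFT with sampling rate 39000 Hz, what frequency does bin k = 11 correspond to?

The frequency of DFT bin k is: f_k = k * f_s / N
f_11 = 11 * 39000 / 32 = 53625/4 Hz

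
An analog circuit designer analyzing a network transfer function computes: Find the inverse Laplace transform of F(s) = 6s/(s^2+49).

Standard pair: s/(s^2+w^2) <-> cos(wt)*u(t)
With k=6, w=7: f(t) = 6*cos(7t)*u(t)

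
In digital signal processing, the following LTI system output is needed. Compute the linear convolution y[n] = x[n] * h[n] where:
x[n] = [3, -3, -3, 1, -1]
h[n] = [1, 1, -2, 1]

y[n] = sum_k x[k]*h[n-k]. Output length = len(x) + len(h) - 1 = 5 + 4 - 1 = 8.
y[0] = 3*1 = 3
y[1] = -3*1 + 3*1 = 0
y[2] = -3*1 + -3*1 + 3*-2 = -12
y[3] = 1*1 + -3*1 + -3*-2 + 3*1 = 7
y[4] = -1*1 + 1*1 + -3*-2 + -3*1 = 3
y[5] = -1*1 + 1*-2 + -3*1 = -6
y[6] = -1*-2 + 1*1 = 3
y[7] = -1*1 = -1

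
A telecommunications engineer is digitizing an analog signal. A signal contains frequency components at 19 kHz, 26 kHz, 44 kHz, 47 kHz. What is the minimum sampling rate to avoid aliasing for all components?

The highest frequency component is f_max = 47 kHz.
Nyquist rate = 2 * f_max = 2 * 47 kHz = 94 kHz.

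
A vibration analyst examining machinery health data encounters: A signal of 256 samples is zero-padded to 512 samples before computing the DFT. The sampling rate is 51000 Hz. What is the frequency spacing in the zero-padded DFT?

Original DFT: N = 256, resolution = f_s/N = 51000/256 = 6375/32 Hz
Zero-padded DFT: N = 512, resolution = f_s/N = 51000/512 = 6375/64 Hz
Zero-padding interpolates the spectrum (finer frequency grid)
but does NOT improve the true spectral resolution (ability to resolve close frequencies).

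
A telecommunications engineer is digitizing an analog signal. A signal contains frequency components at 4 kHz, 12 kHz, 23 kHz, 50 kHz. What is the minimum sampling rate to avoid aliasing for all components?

The highest frequency component is f_max = 50 kHz.
Nyquist rate = 2 * f_max = 2 * 50 kHz = 100 kHz.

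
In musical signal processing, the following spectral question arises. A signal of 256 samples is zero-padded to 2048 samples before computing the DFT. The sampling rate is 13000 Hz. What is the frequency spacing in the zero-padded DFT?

Original DFT: N = 256, resolution = f_s/N = 13000/256 = 1625/32 Hz
Zero-padded DFT: N = 2048, resolution = f_s/N = 13000/2048 = 1625/256 Hz
Zero-padding interpolates the spectrum (finer frequency grid)
but does NOT improve the true spectral resolution (ability to resolve close frequencies).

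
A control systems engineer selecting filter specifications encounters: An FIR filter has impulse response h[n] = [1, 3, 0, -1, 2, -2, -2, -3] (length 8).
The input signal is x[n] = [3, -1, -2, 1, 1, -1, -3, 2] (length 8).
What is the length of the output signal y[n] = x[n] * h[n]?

For linear convolution, the output length is:
len(y) = len(x) + len(h) - 1 = 8 + 8 - 1 = 15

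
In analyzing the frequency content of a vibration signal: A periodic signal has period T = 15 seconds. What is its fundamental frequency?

The fundamental frequency is the reciprocal of the period.
f = 1/T = 1/(15) = 1/15 Hz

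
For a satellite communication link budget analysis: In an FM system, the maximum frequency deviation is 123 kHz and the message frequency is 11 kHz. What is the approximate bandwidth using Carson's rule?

Carson's rule: BW = 2*(delta_f + f_m)
= 2*(123 + 11) kHz = 268 kHz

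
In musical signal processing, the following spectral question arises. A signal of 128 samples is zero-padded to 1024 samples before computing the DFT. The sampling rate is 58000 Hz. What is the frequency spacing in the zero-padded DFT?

Original DFT: N = 128, resolution = f_s/N = 58000/128 = 3625/8 Hz
Zero-padded DFT: N = 1024, resolution = f_s/N = 58000/1024 = 3625/64 Hz
Zero-padding interpolates the spectrum (finer frequency grid)
but does NOT improve the true spectral resolution (ability to resolve close frequencies).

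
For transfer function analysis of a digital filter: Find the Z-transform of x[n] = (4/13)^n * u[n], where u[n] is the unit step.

The Z-transform of a^n * u[n] is z/(z-a) for |z| > |a|.
Here a = 4/13, so X(z) = z/(z - (4/13)) = 13z/(13z - 4)
ROC: |z| > 4/13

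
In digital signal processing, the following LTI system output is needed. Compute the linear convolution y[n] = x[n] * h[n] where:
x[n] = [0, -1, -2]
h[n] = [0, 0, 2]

y[n] = sum_k x[k]*h[n-k]. Output length = len(x) + len(h) - 1 = 3 + 3 - 1 = 5.
y[0] = 0*0 = 0
y[1] = -1*0 + 0*0 = 0
y[2] = -2*0 + -1*0 + 0*2 = 0
y[3] = -2*0 + -1*2 = -2
y[4] = -2*2 = -4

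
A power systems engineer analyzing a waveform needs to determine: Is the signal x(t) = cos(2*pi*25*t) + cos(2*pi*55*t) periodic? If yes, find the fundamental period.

f1 = 25 Hz, f2 = 55 Hz
Period T1 = 1/25, T2 = 1/55
Ratio T1/T2 = 55/25, which is rational.
The signal is periodic with fundamental period T = 1/GCD(25,55) = 1/5 s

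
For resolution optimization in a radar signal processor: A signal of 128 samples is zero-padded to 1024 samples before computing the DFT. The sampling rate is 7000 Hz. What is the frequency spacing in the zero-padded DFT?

Original DFT: N = 128, resolution = f_s/N = 7000/128 = 875/16 Hz
Zero-padded DFT: N = 1024, resolution = f_s/N = 7000/1024 = 875/128 Hz
Zero-padding interpolates the spectrum (finer frequency grid)
but does NOT improve the true spectral resolution (ability to resolve close frequencies).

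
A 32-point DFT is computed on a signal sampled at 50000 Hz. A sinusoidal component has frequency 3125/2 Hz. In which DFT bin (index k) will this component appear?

DFT frequency resolution = f_s/N = 50000/32 = 3125/2 Hz
Bin index k = f_signal / resolution = 3125/2 / 3125/2 = 1
The signal frequency 3125/2 Hz falls in DFT bin k = 1.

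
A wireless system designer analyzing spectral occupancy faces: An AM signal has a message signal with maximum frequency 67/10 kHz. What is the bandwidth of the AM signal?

In AM (double-sideband), the bandwidth is twice the message frequency.
BW = 2 * f_m = 2 * 67/10 kHz = 67/5 kHz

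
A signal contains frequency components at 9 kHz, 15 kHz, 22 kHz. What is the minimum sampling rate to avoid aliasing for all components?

The highest frequency component is f_max = 22 kHz.
Nyquist rate = 2 * f_max = 2 * 22 kHz = 44 kHz.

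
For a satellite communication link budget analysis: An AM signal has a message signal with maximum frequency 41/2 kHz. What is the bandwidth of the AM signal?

In AM (double-sideband), the bandwidth is twice the message frequency.
BW = 2 * f_m = 2 * 41/2 kHz = 41 kHz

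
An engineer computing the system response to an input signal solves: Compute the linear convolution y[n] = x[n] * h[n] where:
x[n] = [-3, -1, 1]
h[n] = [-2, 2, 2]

y[n] = sum_k x[k]*h[n-k]. Output length = len(x) + len(h) - 1 = 3 + 3 - 1 = 5.
y[0] = -3*-2 = 6
y[1] = -1*-2 + -3*2 = -4
y[2] = 1*-2 + -1*2 + -3*2 = -10
y[3] = 1*2 + -1*2 = 0
y[4] = 1*2 = 2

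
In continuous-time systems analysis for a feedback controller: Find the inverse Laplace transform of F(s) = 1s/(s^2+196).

Standard pair: s/(s^2+w^2) <-> cos(wt)*u(t)
With k=1, w=14: f(t) = cos(14t)*u(t)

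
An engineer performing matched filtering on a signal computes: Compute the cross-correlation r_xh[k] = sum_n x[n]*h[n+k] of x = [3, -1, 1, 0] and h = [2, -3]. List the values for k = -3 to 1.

Both sequences indexed from 0 and zero outside their support.
Lags with overlap: k = -3 to 1.
  r_xh[-3] = x[3]*h[0] = 0
  r_xh[-2] = x[2]*h[0] + x[3]*h[1] = 2
  r_xh[-1] = x[1]*h[0] + x[2]*h[1] = -5
  r_xh[0] = x[0]*h[0] + x[1]*h[1] = 9
  r_xh[1] = x[0]*h[1] = -9
r_xh = [0, 2, -5, 9, -9] (for k = -3, ..., 1)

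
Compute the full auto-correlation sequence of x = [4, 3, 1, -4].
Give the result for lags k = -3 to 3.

r_xx[k] = sum_m x[m]*x[m+k], indexed from 0, for k = -3 to 3:
  r_xx[-3] = x[3]*x[0] = -16
  r_xx[-2] = x[2]*x[0] + x[3]*x[1] = -8
  r_xx[-1] = x[1]*x[0] + x[2]*x[1] + x[3]*x[2] = 11
  r_xx[0] = x[0]*x[0] + x[1]*x[1] + x[2]*x[2] + x[3]*x[3] = 42
  r_xx[1] = x[0]*x[1] + x[1]*x[2] + x[2]*x[3] = 11
  r_xx[2] = x[0]*x[2] + x[1]*x[3] = -8
  r_xx[3] = x[0]*x[3] = -16
r_xx = [-16, -8, 11, 42, 11, -8, -16]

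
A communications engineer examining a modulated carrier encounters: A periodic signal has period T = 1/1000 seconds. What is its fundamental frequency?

The fundamental frequency is the reciprocal of the period.
f = 1/T = 1/(1/1000) = 1000 Hz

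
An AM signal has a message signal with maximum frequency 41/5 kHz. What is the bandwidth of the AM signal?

In AM (double-sideband), the bandwidth is twice the message frequency.
BW = 2 * f_m = 2 * 41/5 kHz = 82/5 kHz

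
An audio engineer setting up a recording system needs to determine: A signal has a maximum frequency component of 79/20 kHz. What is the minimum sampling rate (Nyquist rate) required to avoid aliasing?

By the Nyquist-Shannon sampling theorem,
the minimum sampling rate (Nyquist rate) must be at least 2 * f_max.
Nyquist rate = 2 * 79/20 kHz = 79/10 kHz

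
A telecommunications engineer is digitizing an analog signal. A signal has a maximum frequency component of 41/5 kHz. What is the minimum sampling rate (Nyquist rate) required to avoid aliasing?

By the Nyquist-Shannon sampling theorem,
the minimum sampling rate (Nyquist rate) must be at least 2 * f_max.
Nyquist rate = 2 * 41/5 kHz = 82/5 kHz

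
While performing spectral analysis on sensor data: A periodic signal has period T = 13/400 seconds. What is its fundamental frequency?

The fundamental frequency is the reciprocal of the period.
f = 1/T = 1/(13/400) = 400/13 Hz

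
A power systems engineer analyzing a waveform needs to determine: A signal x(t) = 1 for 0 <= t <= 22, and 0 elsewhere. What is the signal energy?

Energy = integral of |x(t)|^2 dt over the signal duration
= 1^2 * 22 = 1 * 22 = 22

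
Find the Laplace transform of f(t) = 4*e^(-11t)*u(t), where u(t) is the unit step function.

Standard Laplace transform pair:
e^(-at)*u(t) <-> 1/(s+a)
With a = 11: L{4*e^(-11t)*u(t)} = 4/(s+11), ROC: Re(s) > -11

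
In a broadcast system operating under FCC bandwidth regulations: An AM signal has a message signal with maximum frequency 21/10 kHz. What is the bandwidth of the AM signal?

In AM (double-sideband), the bandwidth is twice the message frequency.
BW = 2 * f_m = 2 * 21/10 kHz = 21/5 kHz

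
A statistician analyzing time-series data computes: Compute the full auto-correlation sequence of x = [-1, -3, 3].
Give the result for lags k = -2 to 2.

r_xx[k] = sum_m x[m]*x[m+k], indexed from 0, for k = -2 to 2:
  r_xx[-2] = x[2]*x[0] = -3
  r_xx[-1] = x[1]*x[0] + x[2]*x[1] = -6
  r_xx[0] = x[0]*x[0] + x[1]*x[1] + x[2]*x[2] = 19
  r_xx[1] = x[0]*x[1] + x[1]*x[2] = -6
  r_xx[2] = x[0]*x[2] = -3
r_xx = [-3, -6, 19, -6, -3]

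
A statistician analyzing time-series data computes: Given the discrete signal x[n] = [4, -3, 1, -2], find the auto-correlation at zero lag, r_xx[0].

The auto-correlation at zero lag r_xx[0] equals the signal energy.
r_xx[0] = sum of x[n]^2 = 4^2 + (-3)^2 + 1^2 + (-2)^2
= 16 + 9 + 1 + 4 = 30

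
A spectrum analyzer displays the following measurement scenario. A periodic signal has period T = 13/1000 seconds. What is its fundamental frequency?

The fundamental frequency is the reciprocal of the period.
f = 1/T = 1/(13/1000) = 1000/13 Hz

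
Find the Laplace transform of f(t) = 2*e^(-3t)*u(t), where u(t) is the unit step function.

Standard Laplace transform pair:
e^(-at)*u(t) <-> 1/(s+a)
With a = 3: L{2*e^(-3t)*u(t)} = 2/(s+3), ROC: Re(s) > -3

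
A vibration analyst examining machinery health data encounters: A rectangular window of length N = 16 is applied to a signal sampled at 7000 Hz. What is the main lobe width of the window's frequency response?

For a rectangular window of length N,
the main lobe width in frequency is 2*f_s/N.
= 2*7000/16 = 875 Hz
This determines the minimum frequency separation for resolving two sinusoids.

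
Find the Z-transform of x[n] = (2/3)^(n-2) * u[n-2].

Time-shifting property: if X(z) = Z{x[n]}, then Z{x[n-d]} = z^(-d) * X(z)
X(z) = z/(z - 2/3) for x[n] = (2/3)^n * u[n]
Z{x[n-2]} = z^(-2) * z/(z - 2/3) = z^(-1)/(z - 2/3)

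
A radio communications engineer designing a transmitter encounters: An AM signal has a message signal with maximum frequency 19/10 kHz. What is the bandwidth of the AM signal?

In AM (double-sideband), the bandwidth is twice the message frequency.
BW = 2 * f_m = 2 * 19/10 kHz = 19/5 kHz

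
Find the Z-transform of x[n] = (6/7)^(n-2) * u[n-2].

Time-shifting property: if X(z) = Z{x[n]}, then Z{x[n-d]} = z^(-d) * X(z)
X(z) = z/(z - 6/7) for x[n] = (6/7)^n * u[n]
Z{x[n-2]} = z^(-2) * z/(z - 6/7) = z^(-1)/(z - 6/7)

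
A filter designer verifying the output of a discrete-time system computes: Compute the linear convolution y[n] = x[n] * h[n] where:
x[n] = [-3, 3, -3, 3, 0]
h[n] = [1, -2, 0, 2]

y[n] = sum_k x[k]*h[n-k]. Output length = len(x) + len(h) - 1 = 5 + 4 - 1 = 8.
y[0] = -3*1 = -3
y[1] = 3*1 + -3*-2 = 9
y[2] = -3*1 + 3*-2 + -3*0 = -9
y[3] = 3*1 + -3*-2 + 3*0 + -3*2 = 3
y[4] = 0*1 + 3*-2 + -3*0 + 3*2 = 0
y[5] = 0*-2 + 3*0 + -3*2 = -6
y[6] = 0*0 + 3*2 = 6
y[7] = 0*2 = 0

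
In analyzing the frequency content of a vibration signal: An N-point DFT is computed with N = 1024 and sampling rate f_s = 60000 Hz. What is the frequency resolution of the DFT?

DFT frequency resolution = f_s / N
= 60000 / 1024 = 1875/32 Hz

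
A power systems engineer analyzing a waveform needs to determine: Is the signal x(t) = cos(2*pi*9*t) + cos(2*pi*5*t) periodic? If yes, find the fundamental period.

f1 = 9 Hz, f2 = 5 Hz
Period T1 = 1/9, T2 = 1/5
Ratio T1/T2 = 5/9, which is rational.
The signal is periodic with fundamental period T = 1/GCD(9,5) = 1 s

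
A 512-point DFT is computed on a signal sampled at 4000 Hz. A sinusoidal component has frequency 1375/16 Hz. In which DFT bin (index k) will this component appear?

DFT frequency resolution = f_s/N = 4000/512 = 125/16 Hz
Bin index k = f_signal / resolution = 1375/16 / 125/16 = 11
The signal frequency 1375/16 Hz falls in DFT bin k = 11.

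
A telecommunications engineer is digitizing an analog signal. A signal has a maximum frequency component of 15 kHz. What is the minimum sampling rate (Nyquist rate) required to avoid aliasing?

By the Nyquist-Shannon sampling theorem,
the minimum sampling rate (Nyquist rate) must be at least 2 * f_max.
Nyquist rate = 2 * 15 kHz = 30 kHz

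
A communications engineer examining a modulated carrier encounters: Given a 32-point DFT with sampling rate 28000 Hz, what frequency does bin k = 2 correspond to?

The frequency of DFT bin k is: f_k = k * f_s / N
f_2 = 2 * 28000 / 32 = 1750 Hz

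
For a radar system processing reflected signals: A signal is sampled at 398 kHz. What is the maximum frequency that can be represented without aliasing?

The maximum frequency that can be represented without aliasing
is the Nyquist frequency: f_max = f_s / 2 = 398 kHz / 2 = 199 kHz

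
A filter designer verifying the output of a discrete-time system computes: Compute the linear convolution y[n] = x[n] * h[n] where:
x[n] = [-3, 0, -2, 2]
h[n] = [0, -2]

y[n] = sum_k x[k]*h[n-k]. Output length = len(x) + len(h) - 1 = 4 + 2 - 1 = 5.
y[0] = -3*0 = 0
y[1] = 0*0 + -3*-2 = 6
y[2] = -2*0 + 0*-2 = 0
y[3] = 2*0 + -2*-2 = 4
y[4] = 2*-2 = -4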